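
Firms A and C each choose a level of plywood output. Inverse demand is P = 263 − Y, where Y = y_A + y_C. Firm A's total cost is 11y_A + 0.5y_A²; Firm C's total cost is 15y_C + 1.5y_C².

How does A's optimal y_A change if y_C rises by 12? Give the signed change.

Firm A's profit: π = y_A(263 − (y_A + y_C)) − 11y_A − 0.5y_A².
∂π/∂y_A = 252 − 3y_A − y_C = 0, so y_A = 84 − (1/3)y_C.
The reaction-function slope is −1/3, so a 12-unit rise in y_C moves y_A by −1/3 × 12 = −4. A's best response falls — the actions are strategic substitutes.

-4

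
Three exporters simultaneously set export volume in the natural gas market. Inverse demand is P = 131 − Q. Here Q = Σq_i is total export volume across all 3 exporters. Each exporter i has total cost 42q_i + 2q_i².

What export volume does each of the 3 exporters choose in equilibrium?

11.125

A representative exporter's profit is π_i = q_i(131 − Q) − 42q_i − 2q_i², with Q = q_i + Σ_{j≠i} q_j.
First-order condition: 89 − 6q_i − Σ_{j≠i} q_j = 0.
In a symmetric equilibrium every exporter chooses the same q, so Σ_{j≠i} q_j = 2q. The condition becomes 89 − 8q = 0, giving q = 89/8 = 11.125.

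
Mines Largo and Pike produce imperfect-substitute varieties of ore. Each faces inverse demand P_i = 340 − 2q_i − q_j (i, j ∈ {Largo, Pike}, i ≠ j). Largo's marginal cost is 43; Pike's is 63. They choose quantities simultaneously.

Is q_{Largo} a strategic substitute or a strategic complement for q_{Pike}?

Mine Largo's profit: π = q_{Largo}(340 − 2q_{Largo} − q_{Pike}) − 43q_{Largo}.
∂π/∂q_{Largo} = 297 − 4q_{Largo} − q_{Pike} = 0 ⇒ q_{Largo} = 74.25 − 0.25q_{Pike}.
The best-response slope dq_{Largo}/dq_{Pike} = −0.25 < 0: the reaction function is downward-sloping, so the choices are strategic substitutes.

strategic substitutes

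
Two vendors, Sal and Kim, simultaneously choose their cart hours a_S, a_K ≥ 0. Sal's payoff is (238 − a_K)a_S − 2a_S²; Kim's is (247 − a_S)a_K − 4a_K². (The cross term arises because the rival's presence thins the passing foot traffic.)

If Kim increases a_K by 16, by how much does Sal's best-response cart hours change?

-4

Expanding Sal's payoff: 238a_S − a_Ka_S − 2a_S².
∂π/∂a_S = 238 − a_K − 4a_S = 0, so a_S = 59.5 − 0.25a_K.
The reaction-function slope is −0.25, so a 16-unit rise in a_K moves a_S by −0.25 × 16 = −4. Sal's best response falls — the actions are strategic substitutes.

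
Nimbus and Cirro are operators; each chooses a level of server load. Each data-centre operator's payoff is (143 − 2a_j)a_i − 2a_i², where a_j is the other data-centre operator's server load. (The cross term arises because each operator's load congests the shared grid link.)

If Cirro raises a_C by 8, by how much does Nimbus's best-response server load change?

Nimbus's payoff is (143 − 2a_C)a_N − 2a_N².
∂π/∂a_N = 143 − 2a_C − 4a_N = 0, so a_N = 35.75 − 0.5a_C.
The reaction-function slope is −0.5, so an 8-unit rise in a_C moves a_N by −0.5 × 8 = −4. Nimbus's best response falls — the actions are strategic substitutes.

-4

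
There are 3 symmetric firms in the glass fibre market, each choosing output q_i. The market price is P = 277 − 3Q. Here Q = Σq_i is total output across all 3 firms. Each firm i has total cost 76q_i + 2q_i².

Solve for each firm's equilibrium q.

A representative firm's profit is π_i = q_i(277 − 3Q) − 76q_i − 2q_i², with Q = q_i + Σ_{j≠i} q_j.
First-order condition: 201 − 10q_i − 3Σ_{j≠i} q_j = 0.
Imposing symmetry (q_j = q for all j) turns Σ_{j≠i} q_j into 2q, so 201 = 16q and q = 12.5625.

12.5625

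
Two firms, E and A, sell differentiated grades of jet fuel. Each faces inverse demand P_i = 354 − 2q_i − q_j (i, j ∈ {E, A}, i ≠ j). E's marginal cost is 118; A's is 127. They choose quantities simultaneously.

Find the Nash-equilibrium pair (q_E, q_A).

Firm E's profit: π = q_E(354 − 2q_E − q_A) − 118q_E.
∂π/∂q_E = 236 − 4q_E − q_A = 0 ⇒ q_E = 59 − 0.25q_A.
Similarly q_A = 56.75 − 0.25q_E.
Plugging q_A into E's best response: q_E = 59 − 0.25(56.75 − 0.25q_E) ⇒ 0.9375q_E = 44.8125, so q_E = 47.8.
Then q_A = 56.75 − 0.25·47.8 = 44.8.

47.8, 44.8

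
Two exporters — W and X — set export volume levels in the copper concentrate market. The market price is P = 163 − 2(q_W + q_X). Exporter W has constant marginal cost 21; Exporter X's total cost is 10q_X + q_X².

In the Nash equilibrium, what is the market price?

75.6

Exporter W's profit: π = q_W(163 − 2(q_W + q_X)) − 21q_W.
∂π/∂q_W = 142 − 4q_W − 2q_X = 0, so q_W = 35.5 − 0.5q_X.
For X: ∂π/∂q_X = 153 − 6q_X − 2q_W = 0 ⇒ q_X = 25.5 − (1/3)q_W.
Plugging q_X into W's best response: q_W = 35.5 − 0.5(25.5 − (1/3)q_W) ⇒ (5/6)q_W = 22.75, so q_W = 27.3.
Then q_X = 25.5 − (1/3)·27.3 = 16.4.
Equilibrium price: P = 163 − 2·43.7 = 75.6.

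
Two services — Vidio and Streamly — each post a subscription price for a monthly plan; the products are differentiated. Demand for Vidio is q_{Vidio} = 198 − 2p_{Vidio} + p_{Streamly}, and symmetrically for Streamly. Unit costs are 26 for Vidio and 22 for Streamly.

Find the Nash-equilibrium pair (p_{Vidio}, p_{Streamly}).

Vidio's profit: π = (p_{Vidio} − 26)(198 − 2p_{Vidio} + p_{Streamly}).
∂π/∂p_{Vidio} = 250 − 4p_{Vidio} + p_{Streamly} = 0 ⇒ p_{Vidio} = 62.5 + 0.25p_{Streamly}.
Similarly p_{Streamly} = 60.5 + 0.25p_{Vidio}.
Substituting the second reaction function into the first: p_{Vidio} = 62.5 + 0.25(60.5 + 0.25p_{Vidio}), which gives 0.9375p_{Vidio} = 77.625 ⇒ p_{Vidio} = 82.8.
Then p_{Streamly} = 60.5 + 0.25·82.8 = 81.2.

82.8, 81.2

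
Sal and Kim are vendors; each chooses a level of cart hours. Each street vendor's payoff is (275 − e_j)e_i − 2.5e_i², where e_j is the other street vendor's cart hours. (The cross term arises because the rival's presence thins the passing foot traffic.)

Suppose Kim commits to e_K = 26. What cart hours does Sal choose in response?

Sal's payoff is (275 − e_K)e_S − 2.5e_S².
∂π/∂e_S = 275 − e_K − 5e_S = 0, so e_S = 55 − 0.2e_K.
At e_K = 26: e_S = 55 − 0.2·26 = 49.8.

49.8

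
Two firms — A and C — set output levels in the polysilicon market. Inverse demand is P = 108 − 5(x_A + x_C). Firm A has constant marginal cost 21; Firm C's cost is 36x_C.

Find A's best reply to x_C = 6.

Firm A's profit: π = x_A(108 − 5(x_A + x_C)) − 21x_A.
∂π/∂x_A = 87 − 10x_A − 5x_C = 0, so x_A = 8.7 − 0.5x_C.
At x_C = 6: x_A = 8.7 − 0.5·6 = 5.7.

5.7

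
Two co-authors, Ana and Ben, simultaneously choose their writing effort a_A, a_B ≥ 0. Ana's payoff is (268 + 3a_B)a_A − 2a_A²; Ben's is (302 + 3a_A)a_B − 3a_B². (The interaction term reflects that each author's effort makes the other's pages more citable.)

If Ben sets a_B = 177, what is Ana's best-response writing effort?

Expanding Ana's payoff: 268a_A + 3a_Ba_A − 2a_A².
∂π/∂a_A = 268 + 3a_B − 4a_A = 0, so a_A = 67 + 0.75a_B.
At a_B = 177: a_A = 67 + 0.75·177 = 199.75.

199.75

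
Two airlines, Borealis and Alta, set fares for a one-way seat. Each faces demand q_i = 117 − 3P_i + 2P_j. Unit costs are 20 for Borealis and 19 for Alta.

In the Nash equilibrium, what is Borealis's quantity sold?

72.1875

Borealis's profit: π = (P_{Borealis} − 20)(117 − 3P_{Borealis} + 2P_{Alta}).
∂π/∂P_{Borealis} = 177 − 6P_{Borealis} + 2P_{Alta} = 0 ⇒ P_{Borealis} = 29.5 + (1/3)P_{Alta}.
Similarly P_{Alta} = 29 + (1/3)P_{Borealis}.
Substituting the second reaction function into the first: P_{Borealis} = 29.5 + (1/3)(29 + (1/3)P_{Borealis}), which gives (8/9)P_{Borealis} = 235/6 ⇒ P_{Borealis} = 44.0625.
Then P_{Alta} = 29 + (1/3)·44.0625 = 43.6875.
q_{Borealis} = 117 − 3·44.0625 + 2·43.6875 = 72.1875.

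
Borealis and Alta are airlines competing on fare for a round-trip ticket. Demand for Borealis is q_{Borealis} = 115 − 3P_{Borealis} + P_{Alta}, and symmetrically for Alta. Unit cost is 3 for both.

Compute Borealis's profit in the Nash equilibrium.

1425.72

Borealis's profit: π = (P_{Borealis} − 3)(115 − 3P_{Borealis} + P_{Alta}).
∂π/∂P_{Borealis} = 124 − 6P_{Borealis} + P_{Alta} = 0 ⇒ P_{Borealis} = 62/3 + (1/6)P_{Alta}.
By symmetry P_{Alta} = P_{Borealis}; substituting into the reaction function, (5/6)P_{Borealis} = 62/3 and P_{Borealis} = 24.8.
q_{Borealis} = 115 − 3·24.8 + 24.8 = 65.4.
Profit = (24.8 − 3)·65.4 = 1425.72.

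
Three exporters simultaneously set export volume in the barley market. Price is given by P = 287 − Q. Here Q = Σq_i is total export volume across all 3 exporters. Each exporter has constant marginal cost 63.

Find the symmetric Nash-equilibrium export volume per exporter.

56

A representative exporter's profit is π_i = q_i(287 − Q) − 63q_i, with Q = q_i + Σ_{j≠i} q_j.
First-order condition: 224 − 2q_i − Σ_{j≠i} q_j = 0.
Imposing symmetry (q_j = q for all j) turns Σ_{j≠i} q_j into 2q, so 224 = 4q and q = 56.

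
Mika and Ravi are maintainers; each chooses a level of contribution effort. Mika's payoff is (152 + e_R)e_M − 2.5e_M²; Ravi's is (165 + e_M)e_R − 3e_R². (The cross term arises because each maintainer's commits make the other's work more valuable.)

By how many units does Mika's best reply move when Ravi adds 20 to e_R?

4

Expanding Mika's payoff: 152e_M + e_Re_M − 2.5e_M².
∂π/∂e_M = 152 + e_R − 5e_M = 0, so e_M = 30.4 + 0.2e_R.
The reaction-function slope is 0.2, so a 20-unit rise in e_R moves e_M by 0.2 × 20 = 4. Mika's best response rises — the actions are strategic complements.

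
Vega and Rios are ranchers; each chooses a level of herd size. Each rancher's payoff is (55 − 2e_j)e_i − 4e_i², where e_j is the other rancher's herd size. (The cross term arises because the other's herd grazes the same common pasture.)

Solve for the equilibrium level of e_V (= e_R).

Vega's payoff is (55 − 2e_R)e_V − 4e_V².
∂π/∂e_V = 55 − 2e_R − 8e_V = 0, so e_V = 6.875 − 0.25e_R.
By symmetry e_R = e_V; substituting into the reaction function, 1.25e_V = 6.875 and e_V = 5.5.

5.5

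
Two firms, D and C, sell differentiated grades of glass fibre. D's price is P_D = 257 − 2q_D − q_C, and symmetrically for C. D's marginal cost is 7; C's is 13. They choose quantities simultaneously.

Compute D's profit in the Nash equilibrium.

Firm D's profit: π = q_D(257 − 2q_D − q_C) − 7q_D.
∂π/∂q_D = 250 − 4q_D − q_C = 0 ⇒ q_D = 62.5 − 0.25q_C.
Similarly q_C = 61 − 0.25q_D.
Solving the two reaction functions simultaneously: (1 − (−0.25)(−0.25))q_D = 62.5 − 0.25·61, so 0.9375q_D = 47.25 and q_D = 50.4.
Then q_C = 61 − 0.25·50.4 = 48.4.
P_D = 257 − 2·50.4 − 48.4 = 107.8.
Profit = (107.8 − 7)·50.4 = 5080.32.

5080.32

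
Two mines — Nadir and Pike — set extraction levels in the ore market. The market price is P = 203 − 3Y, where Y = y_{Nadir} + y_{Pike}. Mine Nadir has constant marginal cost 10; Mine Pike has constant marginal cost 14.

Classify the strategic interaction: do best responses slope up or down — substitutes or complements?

Mine Nadir's profit: π = y_{Nadir}(203 − 3(y_{Nadir} + y_{Pike})) − 10y_{Nadir}.
∂π/∂y_{Nadir} = 193 − 6y_{Nadir} − 3y_{Pike} = 0, so y_{Nadir} = 193/6 − 0.5y_{Pike}.
The best-response slope dy_{Nadir}/dy_{Pike} = −0.5 < 0: the reaction function is downward-sloping, so the choices are strategic substitutes.

strategic substitutes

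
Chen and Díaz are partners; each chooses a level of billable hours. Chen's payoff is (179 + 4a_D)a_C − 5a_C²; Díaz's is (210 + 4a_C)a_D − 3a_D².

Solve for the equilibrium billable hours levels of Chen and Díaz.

43.5, 64

Expanding Chen's payoff: 179a_C + 4a_Da_C − 5a_C².
∂π/∂a_C = 179 + 4a_D − 10a_C = 0, so a_C = 17.9 + 0.4a_D.
Likewise for Díaz: a_D = 35 + (2/3)a_C.
Solving the two reaction functions simultaneously: (1 − (0.4)(2/3))a_C = 17.9 + 0.4·35, so (11/15)a_C = 31.9 and a_C = 43.5.
Then a_D = 35 + (2/3)·43.5 = 64.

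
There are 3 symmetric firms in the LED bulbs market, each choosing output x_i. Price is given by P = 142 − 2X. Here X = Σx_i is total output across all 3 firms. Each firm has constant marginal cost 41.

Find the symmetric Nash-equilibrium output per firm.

12.625

A representative firm's profit is π_i = x_i(142 − 2X) − 41x_i, with X = x_i + Σ_{j≠i} x_j.
First-order condition: 101 − 4x_i − 2Σ_{j≠i} x_j = 0.
With identical firms, set every x_j = x: then 101 − 4x − 4x = 0, i.e. x = 101/8 = 12.625.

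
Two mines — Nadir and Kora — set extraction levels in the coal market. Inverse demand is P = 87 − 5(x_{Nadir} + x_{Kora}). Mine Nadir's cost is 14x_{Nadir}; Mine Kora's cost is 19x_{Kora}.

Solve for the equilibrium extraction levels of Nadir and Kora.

Mine Nadir's profit: π = x_{Nadir}(87 − 5(x_{Nadir} + x_{Kora})) − 14x_{Nadir}.
∂π/∂x_{Nadir} = 73 − 10x_{Nadir} − 5x_{Kora} = 0, so x_{Nadir} = 7.3 − 0.5x_{Kora}.
By the same steps for Kora: x_{Kora} = 6.8 − 0.5x_{Nadir}.
Substituting the second reaction function into the first: x_{Nadir} = 7.3 − 0.5(6.8 − 0.5x_{Nadir}), which gives 0.75x_{Nadir} = 3.9 ⇒ x_{Nadir} = 5.2.
Then x_{Kora} = 6.8 − 0.5·5.2 = 4.2.

5.2, 4.2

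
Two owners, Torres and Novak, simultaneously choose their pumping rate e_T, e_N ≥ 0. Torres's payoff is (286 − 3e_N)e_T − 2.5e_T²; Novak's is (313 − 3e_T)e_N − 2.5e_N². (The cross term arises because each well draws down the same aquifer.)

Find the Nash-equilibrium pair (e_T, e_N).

Expanding Torres's payoff: 286e_T − 3e_Ne_T − 2.5e_T².
∂π/∂e_T = 286 − 3e_N − 5e_T = 0, so e_T = 57.2 − 0.6e_N.
Likewise for Novak: e_N = 62.6 − 0.6e_T.
Substituting the second reaction function into the first: e_T = 57.2 − 0.6(62.6 − 0.6e_T), which gives 0.64e_T = 19.64 ⇒ e_T = 30.6875.
Then e_N = 62.6 − 0.6·30.6875 = 44.1875.

30.6875, 44.1875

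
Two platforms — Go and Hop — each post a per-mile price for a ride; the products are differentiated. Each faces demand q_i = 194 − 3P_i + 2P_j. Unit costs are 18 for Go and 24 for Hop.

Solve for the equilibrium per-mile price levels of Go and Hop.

63.125, 65.375

Go's profit: π = (P_{Go} − 18)(194 − 3P_{Go} + 2P_{Hop}).
∂π/∂P_{Go} = 248 − 6P_{Go} + 2P_{Hop} = 0 ⇒ P_{Go} = 124/3 + (1/3)P_{Hop}.
Similarly P_{Hop} = 133/3 + (1/3)P_{Go}.
Plugging P_{Hop} into Go's best response: P_{Go} = 124/3 + (1/3)(133/3 + (1/3)P_{Go}) ⇒ (8/9)P_{Go} = 505/9, so P_{Go} = 63.125.
Then P_{Hop} = 133/3 + (1/3)·63.125 = 65.375.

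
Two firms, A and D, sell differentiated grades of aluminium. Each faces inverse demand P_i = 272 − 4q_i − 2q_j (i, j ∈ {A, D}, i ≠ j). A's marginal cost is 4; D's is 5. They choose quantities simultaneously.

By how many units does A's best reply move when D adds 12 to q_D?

Firm A's profit: π = q_A(272 − 4q_A − 2q_D) − 4q_A.
∂π/∂q_A = 268 − 8q_A − 2q_D = 0 ⇒ q_A = 33.5 − 0.25q_D.
The reaction-function slope is −0.25, so a 12-unit rise in q_D moves q_A by −0.25 × 12 = −3. A's best response falls — the actions are strategic substitutes.

-3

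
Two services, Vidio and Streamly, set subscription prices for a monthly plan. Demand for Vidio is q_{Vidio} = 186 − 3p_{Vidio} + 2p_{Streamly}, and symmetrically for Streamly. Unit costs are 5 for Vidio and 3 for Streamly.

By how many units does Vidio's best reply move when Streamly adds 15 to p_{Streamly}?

5

Vidio's profit: π = (p_{Vidio} − 5)(186 − 3p_{Vidio} + 2p_{Streamly}).
∂π/∂p_{Vidio} = 201 − 6p_{Vidio} + 2p_{Streamly} = 0 ⇒ p_{Vidio} = 33.5 + (1/3)p_{Streamly}.
The reaction-function slope is 1/3, so a 15-unit rise in p_{Streamly} moves p_{Vidio} by 1/3 × 15 = 5. Vidio's best response rises — the actions are strategic complements.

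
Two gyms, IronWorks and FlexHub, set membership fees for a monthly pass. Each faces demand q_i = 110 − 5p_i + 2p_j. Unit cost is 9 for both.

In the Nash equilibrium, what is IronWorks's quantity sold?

51.875

IronWorks's profit: π = (p_{IronWorks} − 9)(110 − 5p_{IronWorks} + 2p_{FlexHub}).
∂π/∂p_{IronWorks} = 155 − 10p_{IronWorks} + 2p_{FlexHub} = 0 ⇒ p_{IronWorks} = 15.5 + 0.2p_{FlexHub}.
By symmetry p_{FlexHub} = p_{IronWorks}; substituting into the reaction function, 0.8p_{IronWorks} = 15.5 and p_{IronWorks} = 19.375.
q_{IronWorks} = 110 − 5·19.375 + 2·19.375 = 51.875.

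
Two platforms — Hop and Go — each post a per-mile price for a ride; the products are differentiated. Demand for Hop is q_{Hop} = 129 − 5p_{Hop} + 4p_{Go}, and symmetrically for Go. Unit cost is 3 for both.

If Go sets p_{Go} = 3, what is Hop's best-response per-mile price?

15.6

Hop's profit: π = (p_{Hop} − 3)(129 − 5p_{Hop} + 4p_{Go}).
∂π/∂p_{Hop} = 144 − 10p_{Hop} + 4p_{Go} = 0 ⇒ p_{Hop} = 14.4 + 0.4p_{Go}.
At p_{Go} = 3: p_{Hop} = 14.4 + 0.4·3 = 15.6.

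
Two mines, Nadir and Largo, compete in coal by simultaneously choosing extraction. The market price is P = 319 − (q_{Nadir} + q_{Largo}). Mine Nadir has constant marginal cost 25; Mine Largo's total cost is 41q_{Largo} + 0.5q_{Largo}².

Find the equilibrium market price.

Mine Nadir's profit: π = q_{Nadir}(319 − (q_{Nadir} + q_{Largo})) − 25q_{Nadir}.
∂π/∂q_{Nadir} = 294 − 2q_{Nadir} − q_{Largo} = 0, so q_{Nadir} = 147 − 0.5q_{Largo}.
For Largo: ∂π/∂q_{Largo} = 278 − 3q_{Largo} − q_{Nadir} = 0 ⇒ q_{Largo} = 278/3 − (1/3)q_{Nadir}.
Plugging q_{Largo} into Nadir's best response: q_{Nadir} = 147 − 0.5(278/3 − (1/3)q_{Nadir}) ⇒ (5/6)q_{Nadir} = 302/3, so q_{Nadir} = 120.8.
Then q_{Largo} = 278/3 − (1/3)·120.8 = 52.4.
Equilibrium price: P = 319 − 173.2 = 145.8.

145.8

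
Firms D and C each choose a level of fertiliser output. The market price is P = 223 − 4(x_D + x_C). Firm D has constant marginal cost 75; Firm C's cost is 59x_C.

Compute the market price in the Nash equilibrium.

119

Firm D's profit: π = x_D(223 − 4(x_D + x_C)) − 75x_D.
∂π/∂x_D = 148 − 8x_D − 4x_C = 0, so x_D = 18.5 − 0.5x_C.
By the same steps for C: x_C = 20.5 − 0.5x_D.
Substituting the second reaction function into the first: x_D = 18.5 − 0.5(20.5 − 0.5x_D), which gives 0.75x_D = 8.25 ⇒ x_D = 11.
Then x_C = 20.5 − 0.5·11 = 15.
Equilibrium price: P = 223 − 4·26 = 119.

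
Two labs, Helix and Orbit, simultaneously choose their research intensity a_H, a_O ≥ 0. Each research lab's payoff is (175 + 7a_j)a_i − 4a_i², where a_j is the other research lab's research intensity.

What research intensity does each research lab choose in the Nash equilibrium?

175

Helix's payoff is (175 + 7a_O)a_H − 4a_H².
∂π/∂a_H = 175 + 7a_O − 8a_H = 0, so a_H = 21.875 + 0.875a_O.
The game is symmetric, so in equilibrium a_O = a_H: the reaction function gives 0.125a_H = 21.875, hence a_H = 175.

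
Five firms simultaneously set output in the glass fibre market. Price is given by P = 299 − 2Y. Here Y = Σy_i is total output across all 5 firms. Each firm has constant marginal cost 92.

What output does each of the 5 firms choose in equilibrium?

A representative firm's profit is π_i = y_i(299 − 2Y) − 92y_i, with Y = y_i + Σ_{j≠i} y_j.
First-order condition: 207 − 4y_i − 2Σ_{j≠i} y_j = 0.
In a symmetric equilibrium every firm chooses the same y, so Σ_{j≠i} y_j = 4y. The condition becomes 207 − 12y = 0, giving y = 207/12 = 17.25.

17.25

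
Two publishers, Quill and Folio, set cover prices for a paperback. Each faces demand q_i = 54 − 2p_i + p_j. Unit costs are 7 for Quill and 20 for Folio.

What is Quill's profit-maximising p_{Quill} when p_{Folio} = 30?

24.5

Quill's profit: π = (p_{Quill} − 7)(54 − 2p_{Quill} + p_{Folio}).
∂π/∂p_{Quill} = 68 − 4p_{Quill} + p_{Folio} = 0 ⇒ p_{Quill} = 17 + 0.25p_{Folio}.
At p_{Folio} = 30: p_{Quill} = 17 + 0.25·30 = 24.5.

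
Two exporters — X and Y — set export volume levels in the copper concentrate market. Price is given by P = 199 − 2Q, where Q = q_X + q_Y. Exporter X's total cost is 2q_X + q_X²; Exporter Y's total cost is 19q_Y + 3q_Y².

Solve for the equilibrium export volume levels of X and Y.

28.75, 12.25

Exporter X's profit: π = q_X(199 − 2(q_X + q_Y)) − 2q_X − q_X².
∂π/∂q_X = 197 − 6q_X − 2q_Y = 0, so q_X = 197/6 − (1/3)q_Y.
For Y: ∂π/∂q_Y = 180 − 10q_Y − 2q_X = 0 ⇒ q_Y = 18 − 0.2q_X.
Plugging q_Y into X's best response: q_X = 197/6 − (1/3)(18 − 0.2q_X) ⇒ (14/15)q_X = 161/6, so q_X = 28.75.
Then q_Y = 18 − 0.2·28.75 = 12.25.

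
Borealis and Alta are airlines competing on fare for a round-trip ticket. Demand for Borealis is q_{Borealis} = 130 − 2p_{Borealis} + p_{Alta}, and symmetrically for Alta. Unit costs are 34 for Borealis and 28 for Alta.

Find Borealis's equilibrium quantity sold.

Borealis's profit: π = (p_{Borealis} − 34)(130 − 2p_{Borealis} + p_{Alta}).
∂π/∂p_{Borealis} = 198 − 4p_{Borealis} + p_{Alta} = 0 ⇒ p_{Borealis} = 49.5 + 0.25p_{Alta}.
Similarly p_{Alta} = 46.5 + 0.25p_{Borealis}.
Plugging p_{Alta} into Borealis's best response: p_{Borealis} = 49.5 + 0.25(46.5 + 0.25p_{Borealis}) ⇒ 0.9375p_{Borealis} = 61.125, so p_{Borealis} = 65.2.
Then p_{Alta} = 46.5 + 0.25·65.2 = 62.8.
q_{Borealis} = 130 − 2·65.2 + 62.8 = 62.4.

62.4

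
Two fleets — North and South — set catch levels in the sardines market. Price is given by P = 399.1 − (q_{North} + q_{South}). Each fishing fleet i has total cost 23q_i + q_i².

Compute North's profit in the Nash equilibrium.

Fishing fleet North's profit: π = q_{North}(399.1 − (q_{North} + q_{South})) − 23q_{North} − q_{North}².
∂π/∂q_{North} = 376.1 − 4q_{North} − q_{South} = 0, so q_{North} = 94.025 − 0.25q_{South}.
Setting q_{North} = q_{South} in the reaction function: q_{North} = 94.025 − 0.25q_{North}, so q_{North} = 94.025 / 1.25 = 75.22.
Price P = 399.1 − 150.44 = 248.66.
North's profit: (248.66 − 23)·75.22 − (75.22)² = 11316.0968.

11316.0968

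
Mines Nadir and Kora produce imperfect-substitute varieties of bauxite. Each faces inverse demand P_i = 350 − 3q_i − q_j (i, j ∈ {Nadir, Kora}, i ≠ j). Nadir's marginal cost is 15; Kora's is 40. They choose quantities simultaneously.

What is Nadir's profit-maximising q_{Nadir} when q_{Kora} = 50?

47.5

Mine Nadir's profit: π = q_{Nadir}(350 − 3q_{Nadir} − q_{Kora}) − 15q_{Nadir}.
∂π/∂q_{Nadir} = 335 − 6q_{Nadir} − q_{Kora} = 0 ⇒ q_{Nadir} = 335/6 − (1/6)q_{Kora}.
At q_{Kora} = 50: q_{Nadir} = 335/6 − (1/6)·50 = 47.5.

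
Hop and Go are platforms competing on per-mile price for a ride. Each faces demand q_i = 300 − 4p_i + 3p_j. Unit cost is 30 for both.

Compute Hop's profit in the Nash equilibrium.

11664

Hop's profit: π = (p_{Hop} − 30)(300 − 4p_{Hop} + 3p_{Go}).
∂π/∂p_{Hop} = 420 − 8p_{Hop} + 3p_{Go} = 0 ⇒ p_{Hop} = 52.5 + 0.375p_{Go}.
By symmetry p_{Go} = p_{Hop}; substituting into the reaction function, 0.625p_{Hop} = 52.5 and p_{Hop} = 84.
q_{Hop} = 300 − 4·84 + 3·84 = 216.
Profit = (84 − 30)·216 = 11664.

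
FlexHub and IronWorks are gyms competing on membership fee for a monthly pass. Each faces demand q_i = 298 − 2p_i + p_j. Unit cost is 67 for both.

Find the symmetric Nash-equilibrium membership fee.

FlexHub's profit: π = (p_{FlexHub} − 67)(298 − 2p_{FlexHub} + p_{IronWorks}).
∂π/∂p_{FlexHub} = 432 − 4p_{FlexHub} + p_{IronWorks} = 0 ⇒ p_{FlexHub} = 108 + 0.25p_{IronWorks}.
The game is symmetric, so in equilibrium p_{IronWorks} = p_{FlexHub}: the reaction function gives 0.75p_{FlexHub} = 108, hence p_{FlexHub} = 144.

144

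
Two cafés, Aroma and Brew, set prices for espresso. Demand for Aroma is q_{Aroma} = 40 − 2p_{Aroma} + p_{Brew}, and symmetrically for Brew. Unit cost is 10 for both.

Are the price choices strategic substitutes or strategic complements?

Aroma's profit: π = (p_{Aroma} − 10)(40 − 2p_{Aroma} + p_{Brew}).
∂π/∂p_{Aroma} = 60 − 4p_{Aroma} + p_{Brew} = 0 ⇒ p_{Aroma} = 15 + 0.25p_{Brew}.
The best-response slope dp_{Aroma}/dp_{Brew} = 0.25 > 0: the reaction function is upward-sloping, so the choices are strategic complements.

strategic complements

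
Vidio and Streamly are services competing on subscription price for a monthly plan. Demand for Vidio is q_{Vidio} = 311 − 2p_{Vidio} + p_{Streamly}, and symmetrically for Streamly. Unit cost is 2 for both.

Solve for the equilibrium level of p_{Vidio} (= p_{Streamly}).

Vidio's profit: π = (p_{Vidio} − 2)(311 − 2p_{Vidio} + p_{Streamly}).
∂π/∂p_{Vidio} = 315 − 4p_{Vidio} + p_{Streamly} = 0 ⇒ p_{Vidio} = 78.75 + 0.25p_{Streamly}.
Setting p_{Vidio} = p_{Streamly} in the reaction function: p_{Vidio} = 78.75 + 0.25p_{Vidio}, so p_{Vidio} = 78.75 / 0.75 = 105.

105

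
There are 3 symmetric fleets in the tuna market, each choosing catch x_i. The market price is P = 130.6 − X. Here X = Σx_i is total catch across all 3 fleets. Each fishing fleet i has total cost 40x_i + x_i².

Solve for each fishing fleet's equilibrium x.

A representative fishing fleet's profit is π_i = x_i(130.6 − X) − 40x_i − x_i², with X = x_i + Σ_{j≠i} x_j.
First-order condition: 90.6 − 4x_i − Σ_{j≠i} x_j = 0.
With identical fishing fleets, set every x_j = x: then 90.6 − 4x − 2x = 0, i.e. x = 90.6/6 = 15.1.

15.1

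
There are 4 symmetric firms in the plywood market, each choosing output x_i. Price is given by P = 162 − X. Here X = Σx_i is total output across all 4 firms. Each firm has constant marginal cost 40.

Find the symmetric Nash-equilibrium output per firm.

A representative firm's profit is π_i = x_i(162 − X) − 40x_i, with X = x_i + Σ_{j≠i} x_j.
First-order condition: 122 − 2x_i − Σ_{j≠i} x_j = 0.
Imposing symmetry (x_j = x for all j) turns Σ_{j≠i} x_j into 3x, so 122 = 5x and x = 24.4.

24.4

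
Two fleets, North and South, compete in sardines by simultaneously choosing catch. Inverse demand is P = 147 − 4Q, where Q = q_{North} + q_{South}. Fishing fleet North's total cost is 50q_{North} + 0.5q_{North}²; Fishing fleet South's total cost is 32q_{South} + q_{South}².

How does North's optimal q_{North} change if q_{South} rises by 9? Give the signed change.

Fishing fleet North's profit: π = q_{North}(147 − 4(q_{North} + q_{South})) − 50q_{North} − 0.5q_{North}².
∂π/∂q_{North} = 97 − 9q_{North} − 4q_{South} = 0, so q_{North} = 97/9 − (4/9)q_{South}.
The reaction-function slope is −4/9, so a 9-unit rise in q_{South} moves q_{North} by −4/9 × 9 = −4. North's best response falls — the actions are strategic substitutes.

-4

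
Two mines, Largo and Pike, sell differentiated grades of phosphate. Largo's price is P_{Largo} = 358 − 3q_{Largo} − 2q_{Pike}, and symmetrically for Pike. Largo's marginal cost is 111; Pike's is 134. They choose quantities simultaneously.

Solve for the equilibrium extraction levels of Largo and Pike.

32.3125, 26.5625

Mine Largo's profit: π = q_{Largo}(358 − 3q_{Largo} − 2q_{Pike}) − 111q_{Largo}.
∂π/∂q_{Largo} = 247 − 6q_{Largo} − 2q_{Pike} = 0 ⇒ q_{Largo} = 247/6 − (1/3)q_{Pike}.
Similarly q_{Pike} = 112/3 − (1/3)q_{Largo}.
Solving the two reaction functions simultaneously: (1 − (−1/3)(−1/3))q_{Largo} = 247/6 − (1/3)·(112/3), so (8/9)q_{Largo} = 517/18 and q_{Largo} = 32.3125.
Then q_{Pike} = 112/3 − (1/3)·32.3125 = 26.5625.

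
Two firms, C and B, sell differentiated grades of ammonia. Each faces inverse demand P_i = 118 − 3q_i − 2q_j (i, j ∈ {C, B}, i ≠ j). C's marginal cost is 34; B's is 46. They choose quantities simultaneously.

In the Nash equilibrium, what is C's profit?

379.6875

Firm C's profit: π = q_C(118 − 3q_C − 2q_B) − 34q_C.
∂π/∂q_C = 84 − 6q_C − 2q_B = 0 ⇒ q_C = 14 − (1/3)q_B.
Similarly q_B = 12 − (1/3)q_C.
Plugging q_B into C's best response: q_C = 14 − (1/3)(12 − (1/3)q_C) ⇒ (8/9)q_C = 10, so q_C = 11.25.
Then q_B = 12 − (1/3)·11.25 = 8.25.
P_C = 118 − 3·11.25 − 2·8.25 = 67.75.
Profit = (67.75 − 34)·11.25 = 379.6875.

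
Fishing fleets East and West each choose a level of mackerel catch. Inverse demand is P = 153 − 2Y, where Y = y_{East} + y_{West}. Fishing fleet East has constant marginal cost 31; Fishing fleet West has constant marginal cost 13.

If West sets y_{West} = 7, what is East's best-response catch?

27

Fishing fleet East's profit: π = y_{East}(153 − 2(y_{East} + y_{West})) − 31y_{East}.
∂π/∂y_{East} = 122 − 4y_{East} − 2y_{West} = 0, so y_{East} = 30.5 − 0.5y_{West}.
At y_{West} = 7: y_{East} = 30.5 − 0.5·7 = 27.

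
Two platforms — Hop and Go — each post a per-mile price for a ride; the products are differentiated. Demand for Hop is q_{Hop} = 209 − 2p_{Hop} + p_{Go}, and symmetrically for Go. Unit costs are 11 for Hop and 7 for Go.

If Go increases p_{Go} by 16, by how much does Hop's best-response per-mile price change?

4

Hop's profit: π = (p_{Hop} − 11)(209 − 2p_{Hop} + p_{Go}).
∂π/∂p_{Hop} = 231 − 4p_{Hop} + p_{Go} = 0 ⇒ p_{Hop} = 57.75 + 0.25p_{Go}.
The reaction-function slope is 0.25, so a 16-unit rise in p_{Go} moves p_{Hop} by 0.25 × 16 = 4. Hop's best response rises — the actions are strategic complements.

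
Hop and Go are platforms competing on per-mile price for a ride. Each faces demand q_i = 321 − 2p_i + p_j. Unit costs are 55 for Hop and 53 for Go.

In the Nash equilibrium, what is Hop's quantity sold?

Hop's profit: π = (p_{Hop} − 55)(321 − 2p_{Hop} + p_{Go}).
∂π/∂p_{Hop} = 431 − 4p_{Hop} + p_{Go} = 0 ⇒ p_{Hop} = 107.75 + 0.25p_{Go}.
Similarly p_{Go} = 106.75 + 0.25p_{Hop}.
Solving the two reaction functions simultaneously: (1 − (0.25)(0.25))p_{Hop} = 107.75 + 0.25·106.75, so 0.9375p_{Hop} = 134.4375 and p_{Hop} = 143.4.
Then p_{Go} = 106.75 + 0.25·143.4 = 142.6.
q_{Hop} = 321 − 2·143.4 + 142.6 = 176.8.

176.8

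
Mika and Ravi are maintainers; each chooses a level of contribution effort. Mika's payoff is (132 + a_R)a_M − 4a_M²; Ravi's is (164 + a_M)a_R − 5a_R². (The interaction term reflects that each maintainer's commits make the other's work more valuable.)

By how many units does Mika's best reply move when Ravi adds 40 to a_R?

5

Expanding Mika's payoff: 132a_M + a_Ra_M − 4a_M².
∂π/∂a_M = 132 + a_R − 8a_M = 0, so a_M = 16.5 + 0.125a_R.
The reaction-function slope is 0.125, so a 40-unit rise in a_R moves a_M by 0.125 × 40 = 5. Mika's best response rises — the actions are strategic complements.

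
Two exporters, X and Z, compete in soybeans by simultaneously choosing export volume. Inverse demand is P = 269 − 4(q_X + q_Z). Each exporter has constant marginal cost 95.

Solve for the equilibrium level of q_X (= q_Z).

Exporter X's profit: π = q_X(269 − 4(q_X + q_Z)) − 95q_X.
∂π/∂q_X = 174 − 8q_X − 4q_Z = 0, so q_X = 21.75 − 0.5q_Z.
By symmetry q_Z = q_X; substituting into the reaction function, 1.5q_X = 21.75 and q_X = 14.5.

14.5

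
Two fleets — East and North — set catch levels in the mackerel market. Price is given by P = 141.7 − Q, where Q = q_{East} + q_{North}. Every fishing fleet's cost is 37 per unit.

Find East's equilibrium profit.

1218.01

Fishing fleet East's profit: π = q_{East}(141.7 − (q_{East} + q_{North})) − 37q_{East}.
∂π/∂q_{East} = 104.7 − 2q_{East} − q_{North} = 0, so q_{East} = 52.35 − 0.5q_{North}.
Setting q_{East} = q_{North} in the reaction function: q_{East} = 52.35 − 0.5q_{East}, so q_{East} = 52.35 / 1.5 = 34.9.
Price P = 141.7 − 69.8 = 71.9.
East's profit: (71.9 − 37)·34.9 = 1218.01.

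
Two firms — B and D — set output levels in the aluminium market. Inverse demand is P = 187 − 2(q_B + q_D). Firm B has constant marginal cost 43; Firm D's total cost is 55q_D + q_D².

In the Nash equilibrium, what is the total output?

Firm B's profit: π = q_B(187 − 2(q_B + q_D)) − 43q_B.
∂π/∂q_B = 144 − 4q_B − 2q_D = 0, so q_B = 36 − 0.5q_D.
For D: ∂π/∂q_D = 132 − 6q_D − 2q_B = 0 ⇒ q_D = 22 − (1/3)q_B.
Plugging q_D into B's best response: q_B = 36 − 0.5(22 − (1/3)q_B) ⇒ (5/6)q_B = 25, so q_B = 30.
Then q_D = 22 − (1/3)·30 = 12.
Total output: 30 + 12 = 42.

42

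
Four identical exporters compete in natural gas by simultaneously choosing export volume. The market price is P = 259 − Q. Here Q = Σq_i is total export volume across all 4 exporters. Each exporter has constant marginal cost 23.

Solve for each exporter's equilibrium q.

47.2

A representative exporter's profit is π_i = q_i(259 − Q) − 23q_i, with Q = q_i + Σ_{j≠i} q_j.
First-order condition: 236 − 2q_i − Σ_{j≠i} q_j = 0.
Imposing symmetry (q_j = q for all j) turns Σ_{j≠i} q_j into 3q, so 236 = 5q and q = 47.2.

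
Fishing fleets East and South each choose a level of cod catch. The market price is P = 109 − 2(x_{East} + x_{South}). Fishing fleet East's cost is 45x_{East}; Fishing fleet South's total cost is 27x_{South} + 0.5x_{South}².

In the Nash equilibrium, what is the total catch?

Fishing fleet East's profit: π = x_{East}(109 − 2(x_{East} + x_{South})) − 45x_{East}.
∂π/∂x_{East} = 64 − 4x_{East} − 2x_{South} = 0, so x_{East} = 16 − 0.5x_{South}.
For South: ∂π/∂x_{South} = 82 − 5x_{South} − 2x_{East} = 0 ⇒ x_{South} = 16.4 − 0.4x_{East}.
Plugging x_{South} into East's best response: x_{East} = 16 − 0.5(16.4 − 0.4x_{East}) ⇒ 0.8x_{East} = 7.8, so x_{East} = 9.75.
Then x_{South} = 16.4 − 0.4·9.75 = 12.5.
Total catch: 9.75 + 12.5 = 22.25.

22.25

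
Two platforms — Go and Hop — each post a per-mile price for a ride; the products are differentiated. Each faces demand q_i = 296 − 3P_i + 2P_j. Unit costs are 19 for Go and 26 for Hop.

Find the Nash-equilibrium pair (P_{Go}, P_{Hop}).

Go's profit: π = (P_{Go} − 19)(296 − 3P_{Go} + 2P_{Hop}).
∂π/∂P_{Go} = 353 − 6P_{Go} + 2P_{Hop} = 0 ⇒ P_{Go} = 353/6 + (1/3)P_{Hop}.
Similarly P_{Hop} = 187/3 + (1/3)P_{Go}.
Substituting the second reaction function into the first: P_{Go} = 353/6 + (1/3)(187/3 + (1/3)P_{Go}), which gives (8/9)P_{Go} = 1433/18 ⇒ P_{Go} = 89.5625.
Then P_{Hop} = 187/3 + (1/3)·89.5625 = 92.1875.

89.5625, 92.1875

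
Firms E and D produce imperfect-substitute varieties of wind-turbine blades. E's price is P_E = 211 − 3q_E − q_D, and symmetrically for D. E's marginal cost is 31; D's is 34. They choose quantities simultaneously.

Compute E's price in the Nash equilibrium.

108.4

Firm E's profit: π = q_E(211 − 3q_E − q_D) − 31q_E.
∂π/∂q_E = 180 − 6q_E − q_D = 0 ⇒ q_E = 30 − (1/6)q_D.
Similarly q_D = 29.5 − (1/6)q_E.
Substituting the second reaction function into the first: q_E = 30 − (1/6)(29.5 − (1/6)q_E), which gives (35/36)q_E = 301/12 ⇒ q_E = 25.8.
Then q_D = 29.5 − (1/6)·25.8 = 25.2.
P_E = 211 − 3·25.8 − 25.2 = 108.4.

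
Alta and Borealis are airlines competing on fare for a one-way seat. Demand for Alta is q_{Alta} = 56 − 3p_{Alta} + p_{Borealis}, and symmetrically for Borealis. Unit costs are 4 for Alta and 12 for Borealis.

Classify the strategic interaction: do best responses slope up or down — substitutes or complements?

Alta's profit: π = (p_{Alta} − 4)(56 − 3p_{Alta} + p_{Borealis}).
∂π/∂p_{Alta} = 68 − 6p_{Alta} + p_{Borealis} = 0 ⇒ p_{Alta} = 34/3 + (1/6)p_{Borealis}.
The best-response slope dp_{Alta}/dp_{Borealis} = 1/6 > 0: the reaction function is upward-sloping, so the choices are strategic complements.

strategic complements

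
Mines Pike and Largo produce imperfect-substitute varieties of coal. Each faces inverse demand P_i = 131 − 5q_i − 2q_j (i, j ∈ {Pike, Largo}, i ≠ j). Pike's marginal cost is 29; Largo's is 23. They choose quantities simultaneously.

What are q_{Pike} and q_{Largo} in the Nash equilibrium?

Mine Pike's profit: π = q_{Pike}(131 − 5q_{Pike} − 2q_{Largo}) − 29q_{Pike}.
∂π/∂q_{Pike} = 102 − 10q_{Pike} − 2q_{Largo} = 0 ⇒ q_{Pike} = 10.2 − 0.2q_{Largo}.
Similarly q_{Largo} = 10.8 − 0.2q_{Pike}.
Plugging q_{Largo} into Pike's best response: q_{Pike} = 10.2 − 0.2(10.8 − 0.2q_{Pike}) ⇒ 0.96q_{Pike} = 8.04, so q_{Pike} = 8.375.
Then q_{Largo} = 10.8 − 0.2·8.375 = 9.125.

8.375, 9.125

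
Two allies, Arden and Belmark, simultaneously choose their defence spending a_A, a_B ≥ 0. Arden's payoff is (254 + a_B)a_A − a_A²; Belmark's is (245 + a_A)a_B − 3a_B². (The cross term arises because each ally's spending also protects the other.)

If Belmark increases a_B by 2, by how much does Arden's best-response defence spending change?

1

Expanding Arden's payoff: 254a_A + a_Ba_A − a_A².
∂π/∂a_A = 254 + a_B − 2a_A = 0, so a_A = 127 + 0.5a_B.
The reaction-function slope is 0.5, so a 2-unit rise in a_B moves a_A by 0.5 × 2 = 1. Arden's best response rises — the actions are strategic complements.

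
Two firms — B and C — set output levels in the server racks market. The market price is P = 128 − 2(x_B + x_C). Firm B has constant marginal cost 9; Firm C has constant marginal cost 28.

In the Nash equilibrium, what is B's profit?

1058

Firm B's profit: π = x_B(128 − 2(x_B + x_C)) − 9x_B.
∂π/∂x_B = 119 − 4x_B − 2x_C = 0, so x_B = 29.75 − 0.5x_C.
By the same steps for C: x_C = 25 − 0.5x_B.
Solving the two reaction functions simultaneously: (1 − (−0.5)(−0.5))x_B = 29.75 − 0.5·25, so 0.75x_B = 17.25 and x_B = 23.
Then x_C = 25 − 0.5·23 = 13.5.
Price P = 128 − 2·36.5 = 55.
B's profit: (55 − 9)·23 = 1058.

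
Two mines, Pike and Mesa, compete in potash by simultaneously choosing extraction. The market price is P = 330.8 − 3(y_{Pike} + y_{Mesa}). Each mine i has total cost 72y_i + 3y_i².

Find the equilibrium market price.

227.28

Mine Pike's profit: π = y_{Pike}(330.8 − 3(y_{Pike} + y_{Mesa})) − 72y_{Pike} − 3y_{Pike}².
∂π/∂y_{Pike} = 258.8 − 12y_{Pike} − 3y_{Mesa} = 0, so y_{Pike} = 647/30 − 0.25y_{Mesa}.
By symmetry y_{Mesa} = y_{Pike}; substituting into the reaction function, 1.25y_{Pike} = 647/30 and y_{Pike} = 1294/75.
Equilibrium price: P = 330.8 − 3·(2588/75) = 227.28.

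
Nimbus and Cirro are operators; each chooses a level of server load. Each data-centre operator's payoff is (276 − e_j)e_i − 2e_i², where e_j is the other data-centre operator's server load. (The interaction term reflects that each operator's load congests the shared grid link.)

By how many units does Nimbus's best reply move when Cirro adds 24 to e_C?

Nimbus's payoff is (276 − e_C)e_N − 2e_N².
∂π/∂e_N = 276 − e_C − 4e_N = 0, so e_N = 69 − 0.25e_C.
The reaction-function slope is −0.25, so a 24-unit rise in e_C moves e_N by −0.25 × 24 = −6. Nimbus's best response falls — the actions are strategic substitutes.

-6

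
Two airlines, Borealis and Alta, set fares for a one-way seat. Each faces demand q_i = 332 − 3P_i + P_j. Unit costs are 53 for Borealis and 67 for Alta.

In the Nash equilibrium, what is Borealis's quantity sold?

139.2

Borealis's profit: π = (P_{Borealis} − 53)(332 − 3P_{Borealis} + P_{Alta}).
∂π/∂P_{Borealis} = 491 − 6P_{Borealis} + P_{Alta} = 0 ⇒ P_{Borealis} = 491/6 + (1/6)P_{Alta}.
Similarly P_{Alta} = 533/6 + (1/6)P_{Borealis}.
Plugging P_{Alta} into Borealis's best response: P_{Borealis} = 491/6 + (1/6)(533/6 + (1/6)P_{Borealis}) ⇒ (35/36)P_{Borealis} = 3479/36, so P_{Borealis} = 99.4.
Then P_{Alta} = 533/6 + (1/6)·99.4 = 105.4.
q_{Borealis} = 332 − 3·99.4 + 105.4 = 139.2.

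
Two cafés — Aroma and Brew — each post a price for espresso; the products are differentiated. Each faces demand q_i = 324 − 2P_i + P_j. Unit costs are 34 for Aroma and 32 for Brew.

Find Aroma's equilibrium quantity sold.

Aroma's profit: π = (P_{Aroma} − 34)(324 − 2P_{Aroma} + P_{Brew}).
∂π/∂P_{Aroma} = 392 − 4P_{Aroma} + P_{Brew} = 0 ⇒ P_{Aroma} = 98 + 0.25P_{Brew}.
Similarly P_{Brew} = 97 + 0.25P_{Aroma}.
Plugging P_{Brew} into Aroma's best response: P_{Aroma} = 98 + 0.25(97 + 0.25P_{Aroma}) ⇒ 0.9375P_{Aroma} = 122.25, so P_{Aroma} = 130.4.
Then P_{Brew} = 97 + 0.25·130.4 = 129.6.
q_{Aroma} = 324 − 2·130.4 + 129.6 = 192.8.

192.8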